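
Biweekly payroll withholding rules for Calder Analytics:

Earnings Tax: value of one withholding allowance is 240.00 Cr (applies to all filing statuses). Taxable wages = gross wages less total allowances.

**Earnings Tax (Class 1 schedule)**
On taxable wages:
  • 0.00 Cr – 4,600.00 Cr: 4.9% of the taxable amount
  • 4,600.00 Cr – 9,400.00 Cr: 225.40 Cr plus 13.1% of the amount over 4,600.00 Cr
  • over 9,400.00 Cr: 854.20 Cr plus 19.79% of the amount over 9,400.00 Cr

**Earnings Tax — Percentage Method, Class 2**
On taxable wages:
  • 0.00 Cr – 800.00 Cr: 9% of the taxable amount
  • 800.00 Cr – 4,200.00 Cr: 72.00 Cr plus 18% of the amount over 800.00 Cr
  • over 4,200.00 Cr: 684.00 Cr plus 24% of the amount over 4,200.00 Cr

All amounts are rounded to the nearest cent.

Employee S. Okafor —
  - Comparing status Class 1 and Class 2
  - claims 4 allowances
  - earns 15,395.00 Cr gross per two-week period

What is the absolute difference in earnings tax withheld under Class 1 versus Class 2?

1,289.77 Cr

Earnings Tax (Class 1): taxable = 15,395.00 Cr − 4×240.00 Cr = 14,435.00 Cr
  854.20 Cr + 19.79% × (14,435.00 Cr − 9,400.00 Cr) = 854.20 Cr + 19.79% × 5,035.00 Cr = 1,850.63 Cr
Earnings Tax (Class 2): taxable = 15,395.00 Cr − 4×240.00 Cr = 14,435.00 Cr
  684.00 Cr + 24% × (14,435.00 Cr − 4,200.00 Cr) = 684.00 Cr + 24% × 10,235.00 Cr = 3,140.40 Cr
Difference: |1,850.63 Cr − 3,140.40 Cr| = 1,289.77 Cr (higher under Class 2)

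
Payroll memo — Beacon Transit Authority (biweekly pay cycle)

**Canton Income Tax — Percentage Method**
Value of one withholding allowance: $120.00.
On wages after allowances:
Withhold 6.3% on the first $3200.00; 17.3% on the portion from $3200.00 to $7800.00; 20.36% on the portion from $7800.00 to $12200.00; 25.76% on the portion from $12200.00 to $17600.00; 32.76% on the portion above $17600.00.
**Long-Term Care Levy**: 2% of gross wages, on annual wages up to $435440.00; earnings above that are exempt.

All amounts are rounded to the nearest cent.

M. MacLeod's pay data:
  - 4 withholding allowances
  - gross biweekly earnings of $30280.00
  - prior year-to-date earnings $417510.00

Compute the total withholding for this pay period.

$7639.60

Canton Income Tax: taxable = $30280.00 − 4×$120.00 = $29800.00
  $3284.28 + 32.76% × ($29800.00 − $17600.00) = $3284.28 + 32.76% × $12200.00 = $7281.00
Long-Term Care Levy: cap $435440.00 − YTD $417510.00 = $17930.00 subject; 2% × $17930.00 = $358.60
Total: $7281.00 + $358.60 = $7639.60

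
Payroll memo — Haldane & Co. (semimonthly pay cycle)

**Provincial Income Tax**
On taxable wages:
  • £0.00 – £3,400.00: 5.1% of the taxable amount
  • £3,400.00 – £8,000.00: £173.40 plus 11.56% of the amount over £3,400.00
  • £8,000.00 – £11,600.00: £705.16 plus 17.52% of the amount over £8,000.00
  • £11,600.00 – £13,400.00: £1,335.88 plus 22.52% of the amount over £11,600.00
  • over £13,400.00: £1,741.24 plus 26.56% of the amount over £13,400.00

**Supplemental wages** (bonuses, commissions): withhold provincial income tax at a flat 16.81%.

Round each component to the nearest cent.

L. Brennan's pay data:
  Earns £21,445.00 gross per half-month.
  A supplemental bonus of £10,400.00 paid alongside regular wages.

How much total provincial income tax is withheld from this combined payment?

Provincial Income Tax: taxable = £21,445.00
  £1,741.24 + 26.56% × (£21,445.00 − £13,400.00) = £1,741.24 + 26.56% × £8,045.00 = £3,877.99
Supplemental (16.81% flat on bonus): 16.81% × £10,400.00 = £1,748.24
Total provincial income tax: £3,877.99 + £1,748.24 = £5,626.23

£5,626.23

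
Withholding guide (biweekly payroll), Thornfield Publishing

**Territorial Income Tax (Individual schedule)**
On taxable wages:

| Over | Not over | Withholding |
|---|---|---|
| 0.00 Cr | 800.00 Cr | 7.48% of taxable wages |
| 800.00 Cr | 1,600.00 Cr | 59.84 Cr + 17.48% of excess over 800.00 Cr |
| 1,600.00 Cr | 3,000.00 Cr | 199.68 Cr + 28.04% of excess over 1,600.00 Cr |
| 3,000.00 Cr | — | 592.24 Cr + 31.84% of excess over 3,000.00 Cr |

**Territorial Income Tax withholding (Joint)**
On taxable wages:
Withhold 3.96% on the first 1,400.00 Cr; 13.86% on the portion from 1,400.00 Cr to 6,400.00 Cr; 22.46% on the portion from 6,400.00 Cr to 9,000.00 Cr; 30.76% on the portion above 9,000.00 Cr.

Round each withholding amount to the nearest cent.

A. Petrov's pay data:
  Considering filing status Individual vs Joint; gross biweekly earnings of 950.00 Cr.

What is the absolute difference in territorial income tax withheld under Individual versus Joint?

Territorial Income Tax (Individual): taxable = 950.00 Cr
  59.84 Cr + 17.48% × (950.00 Cr − 800.00 Cr) = 59.84 Cr + 17.48% × 150.00 Cr = 86.06 Cr
Territorial Income Tax (Joint): taxable = 950.00 Cr
  3.96% × 950.00 Cr = 37.62 Cr
Difference: |86.06 Cr − 37.62 Cr| = 48.44 Cr (higher under Individual)

48.44 Cr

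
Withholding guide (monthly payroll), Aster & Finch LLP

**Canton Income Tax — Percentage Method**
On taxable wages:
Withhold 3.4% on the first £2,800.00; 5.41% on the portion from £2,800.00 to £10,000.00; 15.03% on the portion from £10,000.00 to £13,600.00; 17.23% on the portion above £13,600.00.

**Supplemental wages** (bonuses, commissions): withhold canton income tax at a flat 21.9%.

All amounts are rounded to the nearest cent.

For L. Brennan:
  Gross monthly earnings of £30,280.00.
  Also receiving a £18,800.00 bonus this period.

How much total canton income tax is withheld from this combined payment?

Canton Income Tax: taxable = £30,280.00
  £1,025.80 + 17.23% × (£30,280.00 − £13,600.00) = £1,025.80 + 17.23% × £16,680.00 = £3,899.76
Supplemental (21.9% flat on bonus): 21.9% × £18,800.00 = £4,117.20
Total canton income tax: £3,899.76 + £4,117.20 = £8,016.96

£8,016.96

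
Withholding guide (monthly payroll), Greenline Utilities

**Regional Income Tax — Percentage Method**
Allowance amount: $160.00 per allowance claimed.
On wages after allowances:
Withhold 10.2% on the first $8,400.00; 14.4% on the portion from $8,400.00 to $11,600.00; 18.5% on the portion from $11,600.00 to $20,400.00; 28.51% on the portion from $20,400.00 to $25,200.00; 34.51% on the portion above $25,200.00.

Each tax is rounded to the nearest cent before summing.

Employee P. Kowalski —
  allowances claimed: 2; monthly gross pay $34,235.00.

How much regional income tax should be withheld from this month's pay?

Regional Income Tax: taxable = $34,235.00 − 2×$160.00 = $33,915.00
  $4,314.08 + 34.51% × ($33,915.00 − $25,200.00) = $4,314.08 + 34.51% × $8,715.00 = $7,321.63

$7,321.63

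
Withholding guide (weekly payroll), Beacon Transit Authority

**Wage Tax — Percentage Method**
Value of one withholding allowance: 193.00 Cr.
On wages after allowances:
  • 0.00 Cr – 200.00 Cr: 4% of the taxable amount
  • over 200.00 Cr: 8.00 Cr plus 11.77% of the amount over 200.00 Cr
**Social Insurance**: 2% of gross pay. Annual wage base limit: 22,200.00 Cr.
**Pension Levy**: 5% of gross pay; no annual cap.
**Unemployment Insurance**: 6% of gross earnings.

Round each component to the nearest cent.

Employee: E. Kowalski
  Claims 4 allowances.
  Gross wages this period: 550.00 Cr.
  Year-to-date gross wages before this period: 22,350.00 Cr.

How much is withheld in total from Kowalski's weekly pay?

Wage Tax: taxable = 550.00 Cr − 4×193.00 Cr = -222.00 Cr
  Taxable ≤ 0 → 0.00 Cr
Social Insurance: YTD 22,350.00 Cr ≥ cap 22,200.00 Cr → 0.00 Cr
Pension Levy: 5% × 550.00 Cr = 27.50 Cr
Unemployment Insurance: 6% × 550.00 Cr = 33.00 Cr
Total: 0.00 Cr + 0.00 Cr + 27.50 Cr + 33.00 Cr = 60.50 Cr

60.50 Cr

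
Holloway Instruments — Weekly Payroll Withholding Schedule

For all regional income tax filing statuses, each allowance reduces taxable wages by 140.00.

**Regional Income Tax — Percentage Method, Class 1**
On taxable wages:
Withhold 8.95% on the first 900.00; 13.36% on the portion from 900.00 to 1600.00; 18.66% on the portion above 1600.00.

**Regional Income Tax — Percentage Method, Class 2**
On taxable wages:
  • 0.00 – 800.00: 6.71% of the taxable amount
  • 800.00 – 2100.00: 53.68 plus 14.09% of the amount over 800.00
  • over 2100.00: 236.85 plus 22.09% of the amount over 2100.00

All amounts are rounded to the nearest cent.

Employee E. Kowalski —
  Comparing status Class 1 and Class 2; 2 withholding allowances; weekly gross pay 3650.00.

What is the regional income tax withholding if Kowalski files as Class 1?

Regional Income Tax (Class 1): taxable = 3650.00 − 2×140.00 = 3370.00
  174.07 + 18.66% × (3370.00 − 1600.00) = 174.07 + 18.66% × 1770.00 = 504.35

504.35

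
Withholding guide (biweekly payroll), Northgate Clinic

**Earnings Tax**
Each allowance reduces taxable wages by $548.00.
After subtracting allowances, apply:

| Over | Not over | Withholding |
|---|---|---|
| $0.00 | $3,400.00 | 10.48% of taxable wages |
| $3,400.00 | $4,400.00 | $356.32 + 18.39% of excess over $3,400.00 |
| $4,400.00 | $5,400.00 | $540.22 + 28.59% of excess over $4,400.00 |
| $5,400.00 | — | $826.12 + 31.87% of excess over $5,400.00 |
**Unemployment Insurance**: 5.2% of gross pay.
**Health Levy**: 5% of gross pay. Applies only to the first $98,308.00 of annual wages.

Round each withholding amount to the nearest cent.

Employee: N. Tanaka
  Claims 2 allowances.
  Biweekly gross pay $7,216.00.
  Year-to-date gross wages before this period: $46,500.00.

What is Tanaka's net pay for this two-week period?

Earnings Tax: taxable = $7,216.00 − 2×$548.00 = $6,120.00
  $826.12 + 31.87% × ($6,120.00 − $5,400.00) = $826.12 + 31.87% × $720.00 = $1,055.58
Unemployment Insurance: 5.2% × $7,216.00 = $375.23
Health Levy: 5% × $7,216.00 = $360.80
Total withheld: $1,055.58 + $375.23 + $360.80 = $1,791.61
Net pay: $7,216.00 − $1,791.61 = $5,424.39

$5,424.39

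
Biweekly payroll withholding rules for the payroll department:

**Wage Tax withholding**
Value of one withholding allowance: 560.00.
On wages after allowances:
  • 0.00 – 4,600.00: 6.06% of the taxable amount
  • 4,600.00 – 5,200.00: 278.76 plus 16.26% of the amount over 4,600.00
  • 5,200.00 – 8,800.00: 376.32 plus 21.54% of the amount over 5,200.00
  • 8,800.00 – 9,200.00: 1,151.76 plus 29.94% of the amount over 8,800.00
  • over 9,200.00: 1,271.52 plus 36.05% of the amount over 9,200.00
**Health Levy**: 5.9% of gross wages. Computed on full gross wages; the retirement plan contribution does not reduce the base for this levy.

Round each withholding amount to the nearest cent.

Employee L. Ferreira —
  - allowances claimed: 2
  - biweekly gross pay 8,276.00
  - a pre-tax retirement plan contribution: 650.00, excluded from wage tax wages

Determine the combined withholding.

1,145.91

Wage Tax: taxable = 8,276.00 − 650.00 − 2×560.00 = 6,506.00
  376.32 + 21.54% × (6,506.00 − 5,200.00) = 376.32 + 21.54% × 1,306.00 = 657.63
Health Levy: 5.9% × 8,276.00 = 488.28
Total: 657.63 + 488.28 = 1,145.91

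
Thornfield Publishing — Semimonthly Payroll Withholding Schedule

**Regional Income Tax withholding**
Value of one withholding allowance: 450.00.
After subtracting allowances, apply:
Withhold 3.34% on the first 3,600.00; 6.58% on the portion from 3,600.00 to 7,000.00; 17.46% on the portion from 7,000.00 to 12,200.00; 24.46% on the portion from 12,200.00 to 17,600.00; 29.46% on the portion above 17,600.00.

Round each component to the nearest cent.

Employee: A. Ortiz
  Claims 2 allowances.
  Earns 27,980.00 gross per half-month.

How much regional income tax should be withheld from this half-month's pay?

Regional Income Tax: taxable = 27,980.00 − 2×450.00 = 27,080.00
  2,572.72 + 29.46% × (27,080.00 − 17,600.00) = 2,572.72 + 29.46% × 9,480.00 = 5,365.53

5,365.53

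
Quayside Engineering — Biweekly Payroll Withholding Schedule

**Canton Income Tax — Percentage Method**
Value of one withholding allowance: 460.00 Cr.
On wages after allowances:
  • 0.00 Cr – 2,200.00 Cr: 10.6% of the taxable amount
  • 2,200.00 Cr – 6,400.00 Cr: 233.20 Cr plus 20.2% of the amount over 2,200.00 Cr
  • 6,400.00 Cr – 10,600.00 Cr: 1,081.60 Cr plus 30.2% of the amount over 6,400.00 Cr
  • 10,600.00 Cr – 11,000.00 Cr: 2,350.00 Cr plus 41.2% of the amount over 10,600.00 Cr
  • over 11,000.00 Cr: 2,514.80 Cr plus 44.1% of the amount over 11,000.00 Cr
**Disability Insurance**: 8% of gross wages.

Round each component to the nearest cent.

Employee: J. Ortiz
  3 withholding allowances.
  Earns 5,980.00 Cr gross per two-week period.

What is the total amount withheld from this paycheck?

Canton Income Tax: taxable = 5,980.00 Cr − 3×460.00 Cr = 4,600.00 Cr
  233.20 Cr + 20.2% × (4,600.00 Cr − 2,200.00 Cr) = 233.20 Cr + 20.2% × 2,400.00 Cr = 718.00 Cr
Disability Insurance: 8% × 5,980.00 Cr = 478.40 Cr
Total: 718.00 Cr + 478.40 Cr = 1,196.40 Cr

1,196.40 Cr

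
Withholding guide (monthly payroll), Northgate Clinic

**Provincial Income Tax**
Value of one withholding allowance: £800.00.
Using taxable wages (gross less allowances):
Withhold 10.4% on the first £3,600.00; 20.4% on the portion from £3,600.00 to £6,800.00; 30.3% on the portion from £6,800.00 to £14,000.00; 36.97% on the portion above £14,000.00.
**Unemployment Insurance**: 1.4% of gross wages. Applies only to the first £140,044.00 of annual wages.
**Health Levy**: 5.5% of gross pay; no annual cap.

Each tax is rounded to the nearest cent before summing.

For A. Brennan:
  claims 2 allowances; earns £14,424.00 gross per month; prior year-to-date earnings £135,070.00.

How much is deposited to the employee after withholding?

£10,708.57

Provincial Income Tax: taxable = £14,424.00 − 2×£800.00 = £12,824.00
  £1,027.20 + 30.3% × (£12,824.00 − £6,800.00) = £1,027.20 + 30.3% × £6,024.00 = £2,852.47
Unemployment Insurance: cap £140,044.00 − YTD £135,070.00 = £4,974.00 subject; 1.4% × £4,974.00 = £69.64
Health Levy: 5.5% × £14,424.00 = £793.32
Total withheld: £2,852.47 + £69.64 + £793.32 = £3,715.43
Net pay: £14,424.00 − £3,715.43 = £10,708.57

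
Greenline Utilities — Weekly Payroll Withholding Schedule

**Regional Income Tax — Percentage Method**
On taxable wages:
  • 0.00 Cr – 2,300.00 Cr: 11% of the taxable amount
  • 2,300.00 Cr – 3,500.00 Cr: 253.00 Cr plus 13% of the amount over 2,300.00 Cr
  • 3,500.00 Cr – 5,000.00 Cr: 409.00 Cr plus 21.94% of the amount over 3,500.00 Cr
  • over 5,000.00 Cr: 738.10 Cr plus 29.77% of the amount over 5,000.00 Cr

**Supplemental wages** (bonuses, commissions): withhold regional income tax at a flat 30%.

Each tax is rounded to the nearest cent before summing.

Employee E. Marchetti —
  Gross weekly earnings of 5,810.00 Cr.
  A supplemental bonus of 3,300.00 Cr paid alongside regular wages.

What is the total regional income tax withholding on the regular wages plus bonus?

1,969.24 Cr

Regional Income Tax: taxable = 5,810.00 Cr
  738.10 Cr + 29.77% × (5,810.00 Cr − 5,000.00 Cr) = 738.10 Cr + 29.77% × 810.00 Cr = 979.24 Cr
Supplemental (30% flat on bonus): 30% × 3,300.00 Cr = 990.00 Cr
Total regional income tax: 979.24 Cr + 990.00 Cr = 1,969.24 Cr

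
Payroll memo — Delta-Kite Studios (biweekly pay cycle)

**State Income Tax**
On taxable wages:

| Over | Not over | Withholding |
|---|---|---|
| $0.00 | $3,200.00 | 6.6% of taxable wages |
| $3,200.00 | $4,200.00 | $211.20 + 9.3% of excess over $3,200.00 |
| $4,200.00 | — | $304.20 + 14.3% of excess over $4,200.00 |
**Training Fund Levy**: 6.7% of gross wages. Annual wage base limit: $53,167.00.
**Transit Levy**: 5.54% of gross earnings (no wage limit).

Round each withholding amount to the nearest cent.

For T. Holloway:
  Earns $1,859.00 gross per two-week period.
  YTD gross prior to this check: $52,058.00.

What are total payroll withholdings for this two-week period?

$299.98

State Income Tax: taxable = $1,859.00
  6.6% × $1,859.00 = $122.69
Training Fund Levy: cap $53,167.00 − YTD $52,058.00 = $1,109.00 subject; 6.7% × $1,109.00 = $74.30
Transit Levy: 5.54% × $1,859.00 = $102.99
Total: $122.69 + $74.30 + $102.99 = $299.98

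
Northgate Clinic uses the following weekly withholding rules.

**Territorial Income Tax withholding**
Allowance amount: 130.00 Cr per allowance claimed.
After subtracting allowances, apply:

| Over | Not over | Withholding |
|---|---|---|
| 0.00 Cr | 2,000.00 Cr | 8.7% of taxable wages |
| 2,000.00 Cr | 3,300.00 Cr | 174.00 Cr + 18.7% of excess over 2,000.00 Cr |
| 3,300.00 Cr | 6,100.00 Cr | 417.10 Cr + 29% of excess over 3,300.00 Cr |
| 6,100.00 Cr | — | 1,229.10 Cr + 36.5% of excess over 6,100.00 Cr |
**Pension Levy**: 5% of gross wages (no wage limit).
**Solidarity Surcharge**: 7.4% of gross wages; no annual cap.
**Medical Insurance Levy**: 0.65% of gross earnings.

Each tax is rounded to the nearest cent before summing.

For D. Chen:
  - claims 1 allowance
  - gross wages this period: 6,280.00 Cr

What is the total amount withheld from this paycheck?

Territorial Income Tax: taxable = 6,280.00 Cr − 1×130.00 Cr = 6,150.00 Cr
  1,229.10 Cr + 36.5% × (6,150.00 Cr − 6,100.00 Cr) = 1,229.10 Cr + 36.5% × 50.00 Cr = 1,247.35 Cr
Pension Levy: 5% × 6,280.00 Cr = 314.00 Cr
Solidarity Surcharge: 7.4% × 6,280.00 Cr = 464.72 Cr
Medical Insurance Levy: 0.65% × 6,280.00 Cr = 40.82 Cr
Total: 1,247.35 Cr + 314.00 Cr + 464.72 Cr + 40.82 Cr = 2,066.89 Cr

2,066.89 Cr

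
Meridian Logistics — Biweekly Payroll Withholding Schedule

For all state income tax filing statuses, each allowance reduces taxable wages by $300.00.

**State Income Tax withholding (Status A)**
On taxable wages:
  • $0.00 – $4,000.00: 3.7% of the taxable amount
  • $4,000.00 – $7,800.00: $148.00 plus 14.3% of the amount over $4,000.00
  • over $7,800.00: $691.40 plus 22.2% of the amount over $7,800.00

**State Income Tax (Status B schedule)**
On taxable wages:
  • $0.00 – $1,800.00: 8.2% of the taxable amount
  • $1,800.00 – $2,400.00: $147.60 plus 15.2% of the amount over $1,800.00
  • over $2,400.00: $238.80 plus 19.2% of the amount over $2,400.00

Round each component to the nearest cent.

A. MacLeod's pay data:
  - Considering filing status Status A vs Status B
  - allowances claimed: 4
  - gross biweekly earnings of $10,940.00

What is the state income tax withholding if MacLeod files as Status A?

$1,122.08

State Income Tax (Status A): taxable = $10,940.00 − 4×$300.00 = $9,740.00
  $691.40 + 22.2% × ($9,740.00 − $7,800.00) = $691.40 + 22.2% × $1,940.00 = $1,122.08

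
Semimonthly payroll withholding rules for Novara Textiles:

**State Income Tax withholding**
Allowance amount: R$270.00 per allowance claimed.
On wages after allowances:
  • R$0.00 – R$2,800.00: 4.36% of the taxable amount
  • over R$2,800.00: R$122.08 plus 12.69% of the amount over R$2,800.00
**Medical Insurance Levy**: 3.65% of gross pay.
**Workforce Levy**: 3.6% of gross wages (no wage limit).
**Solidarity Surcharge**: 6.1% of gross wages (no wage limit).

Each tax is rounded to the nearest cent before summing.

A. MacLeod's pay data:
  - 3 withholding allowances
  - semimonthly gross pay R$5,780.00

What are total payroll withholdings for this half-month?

State Income Tax: taxable = R$5,780.00 − 3×R$270.00 = R$4,970.00
  R$122.08 + 12.69% × (R$4,970.00 − R$2,800.00) = R$122.08 + 12.69% × R$2,170.00 = R$397.45
Medical Insurance Levy: 3.65% × R$5,780.00 = R$210.97
Workforce Levy: 3.6% × R$5,780.00 = R$208.08
Solidarity Surcharge: 6.1% × R$5,780.00 = R$352.58
Total: R$397.45 + R$210.97 + R$208.08 + R$352.58 = R$1,169.08

R$1,169.08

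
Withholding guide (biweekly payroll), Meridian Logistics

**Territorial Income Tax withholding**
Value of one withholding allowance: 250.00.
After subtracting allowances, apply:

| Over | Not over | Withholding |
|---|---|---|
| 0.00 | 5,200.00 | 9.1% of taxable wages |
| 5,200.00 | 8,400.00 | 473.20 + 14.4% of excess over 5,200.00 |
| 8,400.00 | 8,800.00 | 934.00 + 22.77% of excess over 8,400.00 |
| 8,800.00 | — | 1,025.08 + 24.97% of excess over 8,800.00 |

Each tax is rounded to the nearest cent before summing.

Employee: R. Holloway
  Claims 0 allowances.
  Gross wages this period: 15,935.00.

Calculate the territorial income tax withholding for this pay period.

2,806.69

Territorial Income Tax: taxable = 15,935.00
  1,025.08 + 24.97% × (15,935.00 − 8,800.00) = 1,025.08 + 24.97% × 7,135.00 = 2,806.69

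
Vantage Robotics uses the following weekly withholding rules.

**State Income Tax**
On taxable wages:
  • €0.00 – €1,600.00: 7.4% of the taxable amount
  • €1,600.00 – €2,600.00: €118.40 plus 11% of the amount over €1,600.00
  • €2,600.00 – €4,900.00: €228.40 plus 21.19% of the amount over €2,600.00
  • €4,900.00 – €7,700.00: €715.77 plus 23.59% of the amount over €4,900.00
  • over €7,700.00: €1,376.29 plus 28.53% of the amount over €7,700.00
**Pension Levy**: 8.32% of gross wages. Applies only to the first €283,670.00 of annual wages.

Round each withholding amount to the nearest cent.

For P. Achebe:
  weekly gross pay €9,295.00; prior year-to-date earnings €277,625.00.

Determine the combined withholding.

€2,334.28

State Income Tax: taxable = €9,295.00
  €1,376.29 + 28.53% × (€9,295.00 − €7,700.00) = €1,376.29 + 28.53% × €1,595.00 = €1,831.34
Pension Levy: cap €283,670.00 − YTD €277,625.00 = €6,045.00 subject; 8.32% × €6,045.00 = €502.94
Total: €1,831.34 + €502.94 = €2,334.28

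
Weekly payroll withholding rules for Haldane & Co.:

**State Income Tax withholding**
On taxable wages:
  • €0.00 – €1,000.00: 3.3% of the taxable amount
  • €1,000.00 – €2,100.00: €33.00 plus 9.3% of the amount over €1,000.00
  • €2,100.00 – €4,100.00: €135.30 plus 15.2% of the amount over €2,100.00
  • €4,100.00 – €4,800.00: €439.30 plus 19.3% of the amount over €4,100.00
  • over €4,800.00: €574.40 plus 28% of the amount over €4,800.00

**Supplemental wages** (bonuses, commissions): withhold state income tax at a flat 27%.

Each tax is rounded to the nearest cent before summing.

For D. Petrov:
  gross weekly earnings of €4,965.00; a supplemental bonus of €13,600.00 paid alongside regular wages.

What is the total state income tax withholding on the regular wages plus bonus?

State Income Tax: taxable = €4,965.00
  €574.40 + 28% × (€4,965.00 − €4,800.00) = €574.40 + 28% × €165.00 = €620.60
Supplemental (27% flat on bonus): 27% × €13,600.00 = €3,672.00
Total state income tax: €620.60 + €3,672.00 = €4,292.60

€4,292.60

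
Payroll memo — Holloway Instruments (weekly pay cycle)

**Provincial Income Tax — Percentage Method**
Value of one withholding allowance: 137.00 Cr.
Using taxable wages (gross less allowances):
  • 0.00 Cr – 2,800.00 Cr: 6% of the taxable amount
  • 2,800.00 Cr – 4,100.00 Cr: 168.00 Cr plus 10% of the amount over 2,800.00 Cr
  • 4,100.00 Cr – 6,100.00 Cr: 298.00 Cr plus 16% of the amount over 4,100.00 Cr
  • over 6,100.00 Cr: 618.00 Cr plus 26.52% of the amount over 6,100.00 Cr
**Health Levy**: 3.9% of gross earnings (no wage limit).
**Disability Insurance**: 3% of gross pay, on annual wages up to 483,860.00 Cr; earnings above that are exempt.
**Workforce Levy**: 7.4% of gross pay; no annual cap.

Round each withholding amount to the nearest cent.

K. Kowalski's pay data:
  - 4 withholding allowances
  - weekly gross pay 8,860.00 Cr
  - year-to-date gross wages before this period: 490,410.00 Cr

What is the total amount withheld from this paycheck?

2,205.80 Cr

Provincial Income Tax: taxable = 8,860.00 Cr − 4×137.00 Cr = 8,312.00 Cr
  618.00 Cr + 26.52% × (8,312.00 Cr − 6,100.00 Cr) = 618.00 Cr + 26.52% × 2,212.00 Cr = 1,204.62 Cr
Health Levy: 3.9% × 8,860.00 Cr = 345.54 Cr
Disability Insurance: YTD 490,410.00 Cr ≥ cap 483,860.00 Cr → 0.00 Cr
Workforce Levy: 7.4% × 8,860.00 Cr = 655.64 Cr
Total: 1,204.62 Cr + 345.54 Cr + 0.00 Cr + 655.64 Cr = 2,205.80 Cr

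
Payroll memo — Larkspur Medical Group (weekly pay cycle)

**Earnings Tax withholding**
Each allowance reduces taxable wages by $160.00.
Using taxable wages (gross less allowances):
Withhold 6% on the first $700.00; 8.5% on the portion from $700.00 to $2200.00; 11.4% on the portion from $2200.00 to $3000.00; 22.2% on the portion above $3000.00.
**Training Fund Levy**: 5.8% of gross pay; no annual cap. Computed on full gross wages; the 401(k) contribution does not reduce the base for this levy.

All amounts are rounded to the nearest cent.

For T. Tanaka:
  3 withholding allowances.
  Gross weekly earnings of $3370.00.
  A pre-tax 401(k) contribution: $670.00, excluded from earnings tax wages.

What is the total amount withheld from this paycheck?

$367.24

Earnings Tax: taxable = $3370.00 − $670.00 − 3×$160.00 = $2220.00
  $169.50 + 11.4% × ($2220.00 − $2200.00) = $169.50 + 11.4% × $20.00 = $171.78
Training Fund Levy: 5.8% × $3370.00 = $195.46
Total: $171.78 + $195.46 = $367.24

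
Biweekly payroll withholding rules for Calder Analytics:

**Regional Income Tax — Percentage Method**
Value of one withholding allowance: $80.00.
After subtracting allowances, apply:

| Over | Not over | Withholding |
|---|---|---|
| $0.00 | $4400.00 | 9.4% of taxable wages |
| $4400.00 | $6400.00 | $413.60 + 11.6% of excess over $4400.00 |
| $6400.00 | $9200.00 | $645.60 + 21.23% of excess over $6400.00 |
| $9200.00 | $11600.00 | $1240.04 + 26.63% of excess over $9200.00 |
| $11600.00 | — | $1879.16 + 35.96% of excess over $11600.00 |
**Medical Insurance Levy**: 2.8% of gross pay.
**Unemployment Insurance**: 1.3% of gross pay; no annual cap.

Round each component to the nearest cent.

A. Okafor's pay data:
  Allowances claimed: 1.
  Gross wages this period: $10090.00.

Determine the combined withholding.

Regional Income Tax: taxable = $10090.00 − 1×$80.00 = $10010.00
  $1240.04 + 26.63% × ($10010.00 − $9200.00) = $1240.04 + 26.63% × $810.00 = $1455.74
Medical Insurance Levy: 2.8% × $10090.00 = $282.52
Unemployment Insurance: 1.3% × $10090.00 = $131.17
Total: $1455.74 + $282.52 + $131.17 = $1869.43

$1869.43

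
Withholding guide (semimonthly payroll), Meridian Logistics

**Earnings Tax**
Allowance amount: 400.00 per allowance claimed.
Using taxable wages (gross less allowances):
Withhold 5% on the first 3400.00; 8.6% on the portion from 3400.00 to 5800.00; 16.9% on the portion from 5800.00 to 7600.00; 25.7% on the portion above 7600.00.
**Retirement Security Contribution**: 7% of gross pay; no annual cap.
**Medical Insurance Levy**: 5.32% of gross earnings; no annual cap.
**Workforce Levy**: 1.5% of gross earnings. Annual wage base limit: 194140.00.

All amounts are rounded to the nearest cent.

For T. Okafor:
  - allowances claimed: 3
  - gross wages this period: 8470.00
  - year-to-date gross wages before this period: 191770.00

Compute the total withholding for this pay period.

1703.88

Earnings Tax: taxable = 8470.00 − 3×400.00 = 7270.00
  376.40 + 16.9% × (7270.00 − 5800.00) = 376.40 + 16.9% × 1470.00 = 624.83
Retirement Security Contribution: 7% × 8470.00 = 592.90
Medical Insurance Levy: 5.32% × 8470.00 = 450.60
Workforce Levy: cap 194140.00 − YTD 191770.00 = 2370.00 subject; 1.5% × 2370.00 = 35.55
Total: 624.83 + 592.90 + 450.60 + 35.55 = 1703.88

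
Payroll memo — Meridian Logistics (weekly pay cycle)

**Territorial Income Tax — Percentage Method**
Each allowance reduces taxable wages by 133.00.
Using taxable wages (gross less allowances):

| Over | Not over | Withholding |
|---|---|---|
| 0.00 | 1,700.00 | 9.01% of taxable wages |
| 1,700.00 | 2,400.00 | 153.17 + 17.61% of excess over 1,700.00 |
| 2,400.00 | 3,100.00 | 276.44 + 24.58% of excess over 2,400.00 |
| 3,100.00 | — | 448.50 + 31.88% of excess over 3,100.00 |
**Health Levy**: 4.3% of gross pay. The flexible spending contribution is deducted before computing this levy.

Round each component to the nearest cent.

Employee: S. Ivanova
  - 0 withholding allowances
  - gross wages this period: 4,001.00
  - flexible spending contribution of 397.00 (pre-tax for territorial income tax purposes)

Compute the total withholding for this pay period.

Territorial Income Tax: taxable = 4,001.00 − 397.00 = 3,604.00
  448.50 + 31.88% × (3,604.00 − 3,100.00) = 448.50 + 31.88% × 504.00 = 609.18
Health Levy: 4.3% × 3,604.00 = 154.97
Total: 609.18 + 154.97 = 764.15

764.15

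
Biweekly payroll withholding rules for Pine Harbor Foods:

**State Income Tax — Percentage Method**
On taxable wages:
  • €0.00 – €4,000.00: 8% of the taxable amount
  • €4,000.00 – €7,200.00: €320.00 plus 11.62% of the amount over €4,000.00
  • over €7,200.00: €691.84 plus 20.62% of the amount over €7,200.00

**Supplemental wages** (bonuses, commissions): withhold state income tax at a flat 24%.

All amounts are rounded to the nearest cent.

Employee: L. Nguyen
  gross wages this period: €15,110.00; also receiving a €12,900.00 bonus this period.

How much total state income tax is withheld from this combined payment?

€5,418.88

State Income Tax: taxable = €15,110.00
  €691.84 + 20.62% × (€15,110.00 − €7,200.00) = €691.84 + 20.62% × €7,910.00 = €2,322.88
Supplemental (24% flat on bonus): 24% × €12,900.00 = €3,096.00
Total state income tax: €2,322.88 + €3,096.00 = €5,418.88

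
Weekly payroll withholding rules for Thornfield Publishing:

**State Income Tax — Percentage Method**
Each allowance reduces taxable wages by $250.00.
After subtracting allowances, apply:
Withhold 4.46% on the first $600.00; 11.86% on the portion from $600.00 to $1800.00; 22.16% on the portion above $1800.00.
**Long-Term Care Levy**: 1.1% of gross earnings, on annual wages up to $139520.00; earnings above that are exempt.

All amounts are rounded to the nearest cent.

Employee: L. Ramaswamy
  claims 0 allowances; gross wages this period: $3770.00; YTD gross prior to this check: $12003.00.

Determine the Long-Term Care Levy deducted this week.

$41.47

Long-Term Care Levy: 1.1% × $3770.00 = $41.47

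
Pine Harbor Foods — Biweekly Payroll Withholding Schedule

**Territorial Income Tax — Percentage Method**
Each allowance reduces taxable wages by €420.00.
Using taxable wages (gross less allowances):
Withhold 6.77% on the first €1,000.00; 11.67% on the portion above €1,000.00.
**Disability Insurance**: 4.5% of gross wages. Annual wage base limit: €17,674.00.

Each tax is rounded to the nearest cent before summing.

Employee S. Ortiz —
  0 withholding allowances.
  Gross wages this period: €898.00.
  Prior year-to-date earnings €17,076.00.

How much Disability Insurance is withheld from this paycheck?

€26.91

Disability Insurance: cap €17,674.00 − YTD €17,076.00 = €598.00 subject; 4.5% × €598.00 = €26.91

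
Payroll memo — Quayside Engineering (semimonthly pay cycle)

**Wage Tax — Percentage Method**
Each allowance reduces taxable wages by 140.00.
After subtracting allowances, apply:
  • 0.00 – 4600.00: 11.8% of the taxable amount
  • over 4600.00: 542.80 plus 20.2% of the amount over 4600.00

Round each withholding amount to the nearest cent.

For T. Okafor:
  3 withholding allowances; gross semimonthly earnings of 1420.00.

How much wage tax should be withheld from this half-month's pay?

118.00

Wage Tax: taxable = 1420.00 − 3×140.00 = 1000.00
  11.8% × 1000.00 = 118.00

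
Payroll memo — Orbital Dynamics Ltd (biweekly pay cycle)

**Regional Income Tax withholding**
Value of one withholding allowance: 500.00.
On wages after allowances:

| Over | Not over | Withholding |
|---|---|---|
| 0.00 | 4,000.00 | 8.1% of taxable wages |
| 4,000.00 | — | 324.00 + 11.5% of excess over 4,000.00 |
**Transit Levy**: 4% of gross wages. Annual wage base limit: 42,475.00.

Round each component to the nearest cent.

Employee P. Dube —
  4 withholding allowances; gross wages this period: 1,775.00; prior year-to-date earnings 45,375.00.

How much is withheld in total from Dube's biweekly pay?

Regional Income Tax: taxable = 1,775.00 − 4×500.00 = -225.00
  Taxable ≤ 0 → 0.00
Transit Levy: YTD 45,375.00 ≥ cap 42,475.00 → 0.00
Total: 0.00 + 0.00 = 0.00

0.00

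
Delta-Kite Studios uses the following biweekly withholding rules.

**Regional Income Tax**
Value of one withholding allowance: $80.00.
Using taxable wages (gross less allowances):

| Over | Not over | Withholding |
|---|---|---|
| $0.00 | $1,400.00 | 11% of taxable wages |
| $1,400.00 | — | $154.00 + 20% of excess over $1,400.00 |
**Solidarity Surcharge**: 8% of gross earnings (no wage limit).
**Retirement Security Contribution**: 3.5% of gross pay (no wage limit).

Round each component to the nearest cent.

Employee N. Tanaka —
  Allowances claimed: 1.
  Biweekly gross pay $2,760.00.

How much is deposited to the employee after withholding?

$2,032.60

Regional Income Tax: taxable = $2,760.00 − 1×$80.00 = $2,680.00
  $154.00 + 20% × ($2,680.00 − $1,400.00) = $154.00 + 20% × $1,280.00 = $410.00
Solidarity Surcharge: 8% × $2,760.00 = $220.80
Retirement Security Contribution: 3.5% × $2,760.00 = $96.60
Total withheld: $410.00 + $220.80 + $96.60 = $727.40
Net pay: $2,760.00 − $727.40 = $2,032.60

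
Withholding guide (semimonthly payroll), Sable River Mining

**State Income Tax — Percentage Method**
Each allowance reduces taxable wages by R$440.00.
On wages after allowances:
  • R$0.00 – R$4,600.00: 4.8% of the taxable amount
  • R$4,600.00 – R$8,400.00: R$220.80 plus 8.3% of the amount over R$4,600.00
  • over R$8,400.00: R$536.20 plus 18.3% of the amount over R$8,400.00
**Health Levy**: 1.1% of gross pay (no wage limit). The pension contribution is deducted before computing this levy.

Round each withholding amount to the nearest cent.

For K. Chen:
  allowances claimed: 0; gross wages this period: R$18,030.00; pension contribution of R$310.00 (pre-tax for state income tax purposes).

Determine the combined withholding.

State Income Tax: taxable = R$18,030.00 − R$310.00 = R$17,720.00
  R$536.20 + 18.3% × (R$17,720.00 − R$8,400.00) = R$536.20 + 18.3% × R$9,320.00 = R$2,241.76
Health Levy: 1.1% × R$17,720.00 = R$194.92
Total: R$2,241.76 + R$194.92 = R$2,436.68

R$2,436.68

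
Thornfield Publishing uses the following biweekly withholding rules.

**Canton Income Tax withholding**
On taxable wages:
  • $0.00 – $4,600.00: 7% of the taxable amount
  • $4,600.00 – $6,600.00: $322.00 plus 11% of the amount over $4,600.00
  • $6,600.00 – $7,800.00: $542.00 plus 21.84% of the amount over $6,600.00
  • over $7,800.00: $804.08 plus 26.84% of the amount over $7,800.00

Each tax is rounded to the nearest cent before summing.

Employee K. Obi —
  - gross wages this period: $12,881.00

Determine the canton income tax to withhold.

Canton Income Tax: taxable = $12,881.00
  $804.08 + 26.84% × ($12,881.00 − $7,800.00) = $804.08 + 26.84% × $5,081.00 = $2,167.82

$2,167.82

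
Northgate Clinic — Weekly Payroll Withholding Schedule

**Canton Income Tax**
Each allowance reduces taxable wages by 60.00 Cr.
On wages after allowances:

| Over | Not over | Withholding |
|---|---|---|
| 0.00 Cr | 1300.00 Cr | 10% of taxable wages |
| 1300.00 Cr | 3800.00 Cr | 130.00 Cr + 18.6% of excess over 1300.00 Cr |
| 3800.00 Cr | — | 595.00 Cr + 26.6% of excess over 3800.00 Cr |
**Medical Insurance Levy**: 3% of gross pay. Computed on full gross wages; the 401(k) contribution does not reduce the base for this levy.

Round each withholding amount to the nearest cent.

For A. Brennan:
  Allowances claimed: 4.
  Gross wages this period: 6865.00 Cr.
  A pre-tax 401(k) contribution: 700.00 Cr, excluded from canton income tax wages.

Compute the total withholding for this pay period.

Canton Income Tax: taxable = 6865.00 Cr − 700.00 Cr − 4×60.00 Cr = 5925.00 Cr
  595.00 Cr + 26.6% × (5925.00 Cr − 3800.00 Cr) = 595.00 Cr + 26.6% × 2125.00 Cr = 1160.25 Cr
Medical Insurance Levy: 3% × 6865.00 Cr = 205.95 Cr
Total: 1160.25 Cr + 205.95 Cr = 1366.20 Cr

1366.20 Cr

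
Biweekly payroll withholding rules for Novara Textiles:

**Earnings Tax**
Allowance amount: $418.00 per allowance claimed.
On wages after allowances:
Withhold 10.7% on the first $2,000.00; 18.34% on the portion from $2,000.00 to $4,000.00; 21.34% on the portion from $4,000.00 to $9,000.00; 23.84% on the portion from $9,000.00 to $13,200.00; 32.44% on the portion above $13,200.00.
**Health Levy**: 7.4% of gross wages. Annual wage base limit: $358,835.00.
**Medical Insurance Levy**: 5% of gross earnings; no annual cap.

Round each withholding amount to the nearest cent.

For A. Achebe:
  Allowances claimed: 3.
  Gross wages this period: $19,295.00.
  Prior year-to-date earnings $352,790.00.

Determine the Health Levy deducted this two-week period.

Health Levy: cap $358,835.00 − YTD $352,790.00 = $6,045.00 subject; 7.4% × $6,045.00 = $447.33

$447.33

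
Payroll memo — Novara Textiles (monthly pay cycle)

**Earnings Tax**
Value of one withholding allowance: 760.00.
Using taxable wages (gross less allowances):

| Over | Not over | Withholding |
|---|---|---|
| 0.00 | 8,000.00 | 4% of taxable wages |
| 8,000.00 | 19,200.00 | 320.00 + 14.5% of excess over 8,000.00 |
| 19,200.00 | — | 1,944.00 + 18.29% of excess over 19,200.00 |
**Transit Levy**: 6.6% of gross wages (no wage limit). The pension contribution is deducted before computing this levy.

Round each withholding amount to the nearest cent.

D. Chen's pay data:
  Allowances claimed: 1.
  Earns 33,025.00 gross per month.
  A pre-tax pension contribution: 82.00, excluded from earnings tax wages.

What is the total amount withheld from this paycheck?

6,492.83

Earnings Tax: taxable = 33,025.00 − 82.00 − 1×760.00 = 32,183.00
  1,944.00 + 18.29% × (32,183.00 − 19,200.00) = 1,944.00 + 18.29% × 12,983.00 = 4,318.59
Transit Levy: 6.6% × 32,943.00 = 2,174.24
Total: 4,318.59 + 2,174.24 = 6,492.83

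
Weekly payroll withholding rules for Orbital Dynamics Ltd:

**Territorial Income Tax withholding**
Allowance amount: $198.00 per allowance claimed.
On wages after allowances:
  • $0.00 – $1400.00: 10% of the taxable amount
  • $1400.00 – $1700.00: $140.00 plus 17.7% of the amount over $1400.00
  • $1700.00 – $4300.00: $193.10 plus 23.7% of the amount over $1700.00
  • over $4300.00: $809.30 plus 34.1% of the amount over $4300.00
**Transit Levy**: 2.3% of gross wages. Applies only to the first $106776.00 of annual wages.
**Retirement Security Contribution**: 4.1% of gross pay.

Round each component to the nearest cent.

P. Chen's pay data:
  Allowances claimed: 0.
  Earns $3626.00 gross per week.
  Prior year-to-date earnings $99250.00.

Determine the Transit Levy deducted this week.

$83.40

Transit Levy: 2.3% × $3626.00 = $83.40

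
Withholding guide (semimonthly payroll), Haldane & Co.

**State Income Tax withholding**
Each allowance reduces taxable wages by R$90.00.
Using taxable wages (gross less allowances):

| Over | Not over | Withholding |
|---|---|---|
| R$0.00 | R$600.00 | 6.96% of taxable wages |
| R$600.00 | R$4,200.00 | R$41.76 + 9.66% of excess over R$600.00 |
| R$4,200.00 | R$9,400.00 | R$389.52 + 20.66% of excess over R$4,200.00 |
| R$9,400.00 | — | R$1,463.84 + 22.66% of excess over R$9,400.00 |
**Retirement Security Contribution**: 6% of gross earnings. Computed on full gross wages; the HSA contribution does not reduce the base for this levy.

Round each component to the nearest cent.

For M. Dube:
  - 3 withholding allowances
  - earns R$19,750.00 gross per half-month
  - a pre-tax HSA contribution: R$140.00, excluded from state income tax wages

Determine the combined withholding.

State Income Tax: taxable = R$19,750.00 − R$140.00 − 3×R$90.00 = R$19,340.00
  R$1,463.84 + 22.66% × (R$19,340.00 − R$9,400.00) = R$1,463.84 + 22.66% × R$9,940.00 = R$3,716.24
Retirement Security Contribution: 6% × R$19,750.00 = R$1,185.00
Total: R$3,716.24 + R$1,185.00 = R$4,901.24

R$4,901.24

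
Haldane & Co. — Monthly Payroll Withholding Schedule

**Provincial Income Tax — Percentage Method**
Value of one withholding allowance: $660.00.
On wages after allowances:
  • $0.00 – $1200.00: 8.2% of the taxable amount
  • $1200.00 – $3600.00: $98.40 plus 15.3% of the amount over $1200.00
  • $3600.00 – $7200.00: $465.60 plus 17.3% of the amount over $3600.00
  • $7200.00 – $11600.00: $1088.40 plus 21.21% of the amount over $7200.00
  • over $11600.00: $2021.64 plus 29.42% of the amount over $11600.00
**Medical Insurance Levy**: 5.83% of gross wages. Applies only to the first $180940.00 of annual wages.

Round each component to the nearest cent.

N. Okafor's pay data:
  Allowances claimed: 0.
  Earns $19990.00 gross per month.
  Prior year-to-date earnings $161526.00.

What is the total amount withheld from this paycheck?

Provincial Income Tax: taxable = $19990.00
  $2021.64 + 29.42% × ($19990.00 − $11600.00) = $2021.64 + 29.42% × $8390.00 = $4489.98
Medical Insurance Levy: cap $180940.00 − YTD $161526.00 = $19414.00 subject; 5.83% × $19414.00 = $1131.84
Total: $4489.98 + $1131.84 = $5621.82

$5621.82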